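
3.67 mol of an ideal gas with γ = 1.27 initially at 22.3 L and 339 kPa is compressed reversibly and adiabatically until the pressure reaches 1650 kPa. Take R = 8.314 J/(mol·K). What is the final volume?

6.41 L

T₁ = P₁V₁/(nR) = 339×22.3/(3.67×8.314) = 248 K.
Adiabatic: T₂/T₁ = (P₂/P₁)^((γ−1)/γ) ⇒ T₂ = 248×(4.87)^0.213 = 347 K; V₂ = 6.41 L.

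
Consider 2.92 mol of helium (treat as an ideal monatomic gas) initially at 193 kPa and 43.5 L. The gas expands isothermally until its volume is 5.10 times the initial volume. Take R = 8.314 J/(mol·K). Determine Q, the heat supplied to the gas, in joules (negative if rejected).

13700 J

T₁ = P₁V₁/(nR) = 193×43.5/(2.92×8.314) = 346 K.
Isothermal: T stays 346 K; PV = const ⇒ V₂ = 222 L, P₂ = 37.8 kPa.
ΔU = 0 (ideal gas, T constant).
W = nRT ln(V₂/V₁) = 2.92×8.314×346×ln(5.10) = 13700 J.
Q = ΔU + W = 13700 J.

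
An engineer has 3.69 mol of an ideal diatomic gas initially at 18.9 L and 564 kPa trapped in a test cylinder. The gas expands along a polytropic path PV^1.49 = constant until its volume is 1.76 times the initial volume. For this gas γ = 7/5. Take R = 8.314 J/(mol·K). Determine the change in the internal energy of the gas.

T₁ = P₁V₁/(nR) = 564×18.9/(3.69×8.314) = 347 K.
Polytropic n=1.49: T₂ = T₁(V₁/V₂)^(n−1) = 347×(0.568)^0.49 = 263 K; P₂ = P₁(V₁/V₂)^n = 243 kPa.
For an ideal gas ΔU = nCvΔT with Cv = (5/2)R = 20.8 J/(mol·K).
ΔU = 3.69×20.8×(263−347) = -6450 J.

-6450 J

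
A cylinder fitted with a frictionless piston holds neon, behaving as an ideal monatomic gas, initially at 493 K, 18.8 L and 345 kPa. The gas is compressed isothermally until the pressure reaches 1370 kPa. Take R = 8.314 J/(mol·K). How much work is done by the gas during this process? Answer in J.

-8940 J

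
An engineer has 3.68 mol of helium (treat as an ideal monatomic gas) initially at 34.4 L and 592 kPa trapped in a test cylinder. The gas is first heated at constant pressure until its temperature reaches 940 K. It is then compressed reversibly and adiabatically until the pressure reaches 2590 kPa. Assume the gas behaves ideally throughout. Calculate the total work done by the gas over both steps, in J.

T₁ = P₁V₁/(nR) = 592×34.4/(3.68×8.314) = 666 K.
Step 1 — Isobaric: P stays 592 kPa; V/T = const ⇒ T₂ = 940 K, V₂ = 48.6 L.
W = PΔV = 592×(48.6−34.4) kPa·L = 8390 J.
ΔU = nCvΔT = 3.68×12.5×(940−666) = 12600 J.
Q = ΔU + W = nCpΔT = 21000 J.
State after step 1: P = 592 kPa, V = 48.6 L, T = 940 K.
Step 2 — Adiabatic: T₂/T₁ = (P₂/P₁)^((γ−1)/γ) ⇒ T₂ = 940×(4.38)^0.400 = 1700 K; V₂ = 20.0 L.
ΔU = nCvΔT = 3.68×12.5×(1700−940) = 34700 J.
Q = 0 for an adiabatic process, so W = −ΔU = -34700 J.
Net over both steps: W = -26300 J, Q = 21000 J, ΔU = 47300 J.

-26300 J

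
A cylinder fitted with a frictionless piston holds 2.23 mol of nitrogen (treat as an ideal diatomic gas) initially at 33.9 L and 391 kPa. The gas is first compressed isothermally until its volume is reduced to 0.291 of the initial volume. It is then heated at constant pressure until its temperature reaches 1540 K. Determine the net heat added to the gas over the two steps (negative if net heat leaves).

37200 J

T₁ = P₁V₁/(nR) = 391×33.9/(2.23×8.314) = 715 K.
Step 1 — Isothermal: T stays 715 K; PV = const ⇒ V₂ = 9.86 L, P₂ = 1340 kPa.
ΔU = 0 (ideal gas, T constant).
W = nRT ln(V₂/V₁) = 2.23×8.314×715×ln(0.291) = -16400 J.
Q = ΔU + W = -16400 J.
State after step 1: P = 1340 kPa, V = 9.86 L, T = 715 K.
Step 2 — Isobaric: P stays 1340 kPa; V/T = const ⇒ T₂ = 1540 K, V₂ = 21.2 L.
W = PΔV = 1340×(21.2−9.86) kPa·L = 15300 J.
ΔU = nCvΔT = 2.23×20.8×(1540−715) = 38200 J.
Q = ΔU + W = nCpΔT = 53500 J.
Net over both steps: W = -1070 J, Q = 37200 J, ΔU = 38200 J.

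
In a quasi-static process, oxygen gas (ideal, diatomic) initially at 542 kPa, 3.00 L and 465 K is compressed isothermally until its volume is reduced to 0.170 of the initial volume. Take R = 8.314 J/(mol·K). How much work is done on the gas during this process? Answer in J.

2880 J

n = P₁V₁/(RT₁) = 542×3.00/(8.314×465) = 0.421 mol.
Isothermal: T stays 465 K; PV = const ⇒ V₂ = 0.510 L, P₂ = 3190 kPa.
W = nRT ln(V₂/V₁) = 0.421×8.314×465×ln(0.170) = -2880 J.
Work done on the gas = −W_by = 2880 J.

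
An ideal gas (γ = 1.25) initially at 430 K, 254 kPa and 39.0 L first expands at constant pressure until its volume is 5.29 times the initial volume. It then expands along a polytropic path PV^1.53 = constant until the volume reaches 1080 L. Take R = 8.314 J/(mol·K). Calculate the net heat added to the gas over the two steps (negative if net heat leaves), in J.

148000 J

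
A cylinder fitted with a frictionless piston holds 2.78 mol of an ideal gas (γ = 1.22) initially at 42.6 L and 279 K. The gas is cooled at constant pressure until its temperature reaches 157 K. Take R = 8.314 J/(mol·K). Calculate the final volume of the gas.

24.0 L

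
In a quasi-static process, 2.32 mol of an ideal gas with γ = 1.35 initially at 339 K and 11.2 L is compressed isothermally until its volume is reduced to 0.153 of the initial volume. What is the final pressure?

3820 kPa

P₁ = nRT₁/V₁ = 2.32×8.314×339/11.2 = 584 kPa.
Isothermal: T stays 339 K; PV = const ⇒ V₂ = 1.71 L, P₂ = 3820 kPa.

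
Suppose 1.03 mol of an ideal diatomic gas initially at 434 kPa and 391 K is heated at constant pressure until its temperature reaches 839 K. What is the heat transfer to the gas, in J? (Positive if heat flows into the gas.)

13400 J

V₁ = nRT₁/P₁ = 1.03×8.314×391/434 = 7.71 L.
Isobaric: P stays 434 kPa; V/T = const ⇒ T₂ = 839 K, V₂ = 16.6 L.
W = PΔV = 434×(16.6−7.71) kPa·L = 3840 J.
ΔU = nCvΔT = 1.03×20.8×(839−391) = 9590 J.
Q = ΔU + W = nCpΔT = 13400 J.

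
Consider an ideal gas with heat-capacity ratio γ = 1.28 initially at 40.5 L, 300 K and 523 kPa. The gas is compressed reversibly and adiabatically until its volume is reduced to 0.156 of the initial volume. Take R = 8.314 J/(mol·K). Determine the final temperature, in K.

Adiabatic: TV^(γ−1) = const ⇒ T₂ = 300×(6.41)^0.280 = 505 K; PV^γ = const ⇒ P₂ = 5640 kPa.

505 K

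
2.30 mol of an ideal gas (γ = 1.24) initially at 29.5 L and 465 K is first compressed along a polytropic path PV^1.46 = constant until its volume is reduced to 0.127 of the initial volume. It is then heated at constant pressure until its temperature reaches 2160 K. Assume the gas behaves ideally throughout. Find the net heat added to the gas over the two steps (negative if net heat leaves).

123000 J

P₁ = nRT₁/V₁ = 2.30×8.314×465/29.5 = 301 kPa.
Step 1 — Polytropic n=1.46: T₂ = T₁(V₁/V₂)^(n−1) = 465×(7.87)^0.46 = 1200 K; P₂ = P₁(V₁/V₂)^n = 6130 kPa.
W = (P₁V₁−P₂V₂)/(n−1) = (301×29.5−6130×3.75)/0.46 = -30600 J.
ΔU = nCvΔT = 2.30×34.6×(1200−465) = 58700 J.
Q = ΔU + W = 28100 J.
State after step 1: P = 6130 kPa, V = 3.75 L, T = 1200 K.
Step 2 — Isobaric: P stays 6130 kPa; V/T = const ⇒ T₂ = 2160 K, V₂ = 6.74 L.
W = PΔV = 6130×(6.74−3.75) kPa·L = 18300 J.
ΔU = nCvΔT = 2.30×34.6×(2160−1200) = 76400 J.
Q = ΔU + W = nCpΔT = 94700 J.
Net over both steps: W = -12300 J, Q = 123000 J, ΔU = 135000 J.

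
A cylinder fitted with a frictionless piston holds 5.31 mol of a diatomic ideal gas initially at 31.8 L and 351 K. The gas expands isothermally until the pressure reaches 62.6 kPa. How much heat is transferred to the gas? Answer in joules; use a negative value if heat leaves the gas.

P₁ = nRT₁/V₁ = 5.31×8.314×351/31.8 = 487 kPa.
Isothermal: T stays 351 K; PV = const ⇒ V₂ = 248 L, P₂ = 62.6 kPa.
ΔU = 0 (ideal gas, T constant).
W = nRT ln(V₂/V₁) = 5.31×8.314×351×ln(7.78) = 31800 J.
Q = ΔU + W = 31800 J.

31800 J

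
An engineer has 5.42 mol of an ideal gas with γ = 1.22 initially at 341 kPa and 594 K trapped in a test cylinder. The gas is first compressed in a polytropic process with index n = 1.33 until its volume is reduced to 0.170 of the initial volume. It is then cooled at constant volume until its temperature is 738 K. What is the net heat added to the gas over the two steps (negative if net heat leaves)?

-35000 J

V₁ = nRT₁/P₁ = 5.42×8.314×594/341 = 78.5 L.
Step 1 — Polytropic n=1.33: T₂ = T₁(V₁/V₂)^(n−1) = 594×(5.88)^0.33 = 1070 K; P₂ = P₁(V₁/V₂)^n = 3600 kPa.
W = (P₁V₁−P₂V₂)/(n−1) = (341×78.5−3600×13.3)/0.33 = -64400 J.
ΔU = nCvΔT = 5.42×37.8×(1070−594) = 96700 J.
Q = ΔU + W = 32200 J.
State after step 1: P = 3600 kPa, V = 13.3 L, T = 1070 K.
Step 2 — Isochoric: V stays 13.3 L; P/T = const ⇒ T₂ = 738 K, P₂ = 2490 kPa.
W = 0 (no volume change).
ΔU = nCvΔT = 5.42×37.8×(738−1070) = -67200 J.
Q = ΔU = -67200 J.
Net over both steps: W = -64400 J, Q = -35000 J, ΔU = 29500 J.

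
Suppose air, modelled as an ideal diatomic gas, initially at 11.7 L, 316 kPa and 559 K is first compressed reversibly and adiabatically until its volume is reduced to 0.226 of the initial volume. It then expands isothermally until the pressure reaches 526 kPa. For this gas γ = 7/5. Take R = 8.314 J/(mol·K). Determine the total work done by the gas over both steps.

n = P₁V₁/(RT₁) = 316×11.7/(8.314×559) = 0.796 mol.
Step 1 — Adiabatic: TV^(γ−1) = const ⇒ T₂ = 559×(4.42)^0.400 = 1010 K; PV^γ = const ⇒ P₂ = 2530 kPa.
ΔU = nCvΔT = 0.796×20.8×(1010−559) = 7510 J.
Q = 0 for an adiabatic process, so W = −ΔU = -7510 J.
State after step 1: P = 2530 kPa, V = 2.64 L, T = 1010 K.
Step 2 — Isothermal: T stays 1010 K; PV = const ⇒ V₂ = 12.7 L, P₂ = 526 kPa.
ΔU = 0 (ideal gas, T constant).
W = nRT ln(V₂/V₁) = 0.796×8.314×1010×ln(4.82) = 10500 J.
Q = ΔU + W = 10500 J.
Net over both steps: W = 3030 J, Q = 10500 J, ΔU = 7510 J.

3030 J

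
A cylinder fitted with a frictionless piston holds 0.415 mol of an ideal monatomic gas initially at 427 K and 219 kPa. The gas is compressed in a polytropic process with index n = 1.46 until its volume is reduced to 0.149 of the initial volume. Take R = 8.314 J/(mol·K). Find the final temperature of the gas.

1030 K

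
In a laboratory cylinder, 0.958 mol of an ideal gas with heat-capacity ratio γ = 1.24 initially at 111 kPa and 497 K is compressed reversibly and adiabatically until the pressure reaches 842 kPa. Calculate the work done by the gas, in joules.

-7920 J

V₁ = nRT₁/P₁ = 0.958×8.314×497/111 = 35.7 L.
Adiabatic: T₂/T₁ = (P₂/P₁)^((γ−1)/γ) ⇒ T₂ = 497×(7.59)^0.194 = 736 K; V₂ = 6.96 L.
ΔU = nCvΔT = 0.958×34.6×(736−497) = 7920 J.
Q = 0 for an adiabatic process, so W = −ΔU = -7920 J.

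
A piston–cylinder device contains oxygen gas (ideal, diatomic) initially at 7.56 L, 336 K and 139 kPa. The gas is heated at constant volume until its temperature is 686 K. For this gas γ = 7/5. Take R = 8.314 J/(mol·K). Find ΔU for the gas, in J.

2740 J

n = P₁V₁/(RT₁) = 139×7.56/(8.314×336) = 0.376 mol.
Isochoric: V stays 7.56 L; P/T = const ⇒ T₂ = 686 K, P₂ = 284 kPa.
For an ideal gas ΔU = nCvΔT with Cv = (5/2)R = 20.8 J/(mol·K).
ΔU = 0.376×20.8×(686−336) = 2740 J.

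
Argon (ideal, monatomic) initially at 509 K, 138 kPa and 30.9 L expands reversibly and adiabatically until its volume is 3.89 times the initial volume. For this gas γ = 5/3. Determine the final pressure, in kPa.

Adiabatic: TV^(γ−1) = const ⇒ T₂ = 509×(0.257)^0.667 = 206 K; PV^γ = const ⇒ P₂ = 14.3 kPa.

14.3 kPa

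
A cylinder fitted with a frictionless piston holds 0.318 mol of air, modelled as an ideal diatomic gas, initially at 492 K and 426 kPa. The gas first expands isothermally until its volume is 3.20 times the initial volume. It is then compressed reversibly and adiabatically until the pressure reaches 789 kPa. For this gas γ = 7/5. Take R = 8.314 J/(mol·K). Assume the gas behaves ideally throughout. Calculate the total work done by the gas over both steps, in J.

V₁ = nRT₁/P₁ = 0.318×8.314×492/426 = 3.05 L.
Step 1 — Isothermal: T stays 492 K; PV = const ⇒ V₂ = 9.77 L, P₂ = 133 kPa.
ΔU = 0 (ideal gas, T constant).
W = nRT ln(V₂/V₁) = 0.318×8.314×492×ln(3.20) = 1510 J.
Q = ΔU + W = 1510 J.
State after step 1: P = 133 kPa, V = 9.77 L, T = 492 K.
Step 2 — Adiabatic: T₂/T₁ = (P₂/P₁)^((γ−1)/γ) ⇒ T₂ = 492×(5.93)^0.286 = 818 K; V₂ = 2.74 L.
ΔU = nCvΔT = 0.318×20.8×(818−492) = 2150 J.
Q = 0 for an adiabatic process, so W = −ΔU = -2150 J.
Net over both steps: W = -642 J, Q = 1510 J, ΔU = 2150 J.

-642 J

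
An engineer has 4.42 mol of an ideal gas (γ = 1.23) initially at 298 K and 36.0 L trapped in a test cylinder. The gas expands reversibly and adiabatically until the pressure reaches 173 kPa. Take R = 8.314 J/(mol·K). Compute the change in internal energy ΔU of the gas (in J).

-4770 J

P₁ = nRT₁/V₁ = 4.42×8.314×298/36.0 = 304 kPa.
Adiabatic: T₂/T₁ = (P₂/P₁)^((γ−1)/γ) ⇒ T₂ = 298×(0.569)^0.187 = 268 K; V₂ = 57.0 L.
For an ideal gas ΔU = nCvΔT with Cv = R/(γ−1) = 36.1 J/(mol·K).
ΔU = 4.42×36.1×(268−298) = -4770 J.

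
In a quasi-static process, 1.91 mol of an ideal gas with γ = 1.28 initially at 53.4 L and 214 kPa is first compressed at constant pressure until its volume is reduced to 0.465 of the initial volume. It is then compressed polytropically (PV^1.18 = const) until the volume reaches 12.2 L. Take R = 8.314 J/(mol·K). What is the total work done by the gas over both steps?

T₁ = P₁V₁/(nR) = 214×53.4/(1.91×8.314) = 720 K.
Step 1 — Isobaric: P stays 214 kPa; V/T = const ⇒ T₂ = 335 K, V₂ = 24.8 L.
W = PΔV = 214×(24.8−53.4) kPa·L = -6110 J.
ΔU = nCvΔT = 1.91×29.7×(335−720) = -21800 J.
Q = ΔU + W = nCpΔT = -27900 J.
State after step 1: P = 214 kPa, V = 24.8 L, T = 335 K.
Step 2 — Polytropic n=1.18: T₂ = T₁(V₁/V₂)^(n−1) = 335×(2.04)^0.18 = 380 K; P₂ = P₁(V₁/V₂)^n = 495 kPa.
W = (P₁V₁−P₂V₂)/(n−1) = (214×24.8−495×12.2)/0.18 = -4030 J.
ΔU = nCvΔT = 1.91×29.7×(380−335) = 2590 J.
Q = ΔU + W = -1440 J.
Net over both steps: W = -10100 J, Q = -29400 J, ΔU = -19200 J.

-10100 J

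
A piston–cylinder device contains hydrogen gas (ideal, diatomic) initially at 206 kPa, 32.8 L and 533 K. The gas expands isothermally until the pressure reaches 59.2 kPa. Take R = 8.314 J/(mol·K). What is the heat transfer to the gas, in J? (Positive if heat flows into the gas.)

8430 J

n = P₁V₁/(RT₁) = 206×32.8/(8.314×533) = 1.52 mol.
Isothermal: T stays 533 K; PV = const ⇒ V₂ = 114 L, P₂ = 59.2 kPa.
ΔU = 0 (ideal gas, T constant).
W = nRT ln(V₂/V₁) = 1.52×8.314×533×ln(3.48) = 8430 J.
Q = ΔU + W = 8430 J.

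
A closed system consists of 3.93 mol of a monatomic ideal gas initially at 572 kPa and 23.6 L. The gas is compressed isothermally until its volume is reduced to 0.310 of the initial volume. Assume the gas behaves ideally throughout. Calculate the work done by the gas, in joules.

T₁ = P₁V₁/(nR) = 572×23.6/(3.93×8.314) = 413 K.
Isothermal: T stays 413 K; PV = const ⇒ V₂ = 7.32 L, P₂ = 1850 kPa.
W = nRT ln(V₂/V₁) = 3.93×8.314×413×ln(0.310) = -15800 J.

-15800 J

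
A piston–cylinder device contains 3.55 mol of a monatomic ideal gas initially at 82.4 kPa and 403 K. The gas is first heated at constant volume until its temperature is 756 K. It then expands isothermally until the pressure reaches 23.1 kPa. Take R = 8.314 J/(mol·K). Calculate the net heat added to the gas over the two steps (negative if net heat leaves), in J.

58000 J

V₁ = nRT₁/P₁ = 3.55×8.314×403/82.4 = 144 L.
Step 1 — Isochoric: V stays 144 L; P/T = const ⇒ T₂ = 756 K, P₂ = 155 kPa.
W = 0 (no volume change).
ΔU = nCvΔT = 3.55×12.5×(756−403) = 15600 J.
Q = ΔU = 15600 J.
State after step 1: P = 155 kPa, V = 144 L, T = 756 K.
Step 2 — Isothermal: T stays 756 K; PV = const ⇒ V₂ = 966 L, P₂ = 23.1 kPa.
ΔU = 0 (ideal gas, T constant).
W = nRT ln(V₂/V₁) = 3.55×8.314×756×ln(6.69) = 42400 J.
Q = ΔU + W = 42400 J.
Net over both steps: W = 42400 J, Q = 58000 J, ΔU = 15600 J.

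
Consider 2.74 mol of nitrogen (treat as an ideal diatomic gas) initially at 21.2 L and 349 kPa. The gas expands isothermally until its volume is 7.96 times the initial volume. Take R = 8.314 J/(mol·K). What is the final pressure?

43.8 kPa

T₁ = P₁V₁/(nR) = 349×21.2/(2.74×8.314) = 325 K.
Isothermal: T stays 325 K; PV = const ⇒ V₂ = 169 L, P₂ = 43.8 kPa.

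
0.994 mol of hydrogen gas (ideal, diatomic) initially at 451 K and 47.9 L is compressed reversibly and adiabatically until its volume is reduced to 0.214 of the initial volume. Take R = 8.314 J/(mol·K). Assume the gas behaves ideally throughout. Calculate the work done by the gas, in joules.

P₁ = nRT₁/V₁ = 0.994×8.314×451/47.9 = 77.8 kPa.
Adiabatic: TV^(γ−1) = const ⇒ T₂ = 451×(4.67)^0.400 = 836 K; PV^γ = const ⇒ P₂ = 674 kPa.
ΔU = nCvΔT = 0.994×20.8×(836−451) = 7950 J.
Q = 0 for an adiabatic process, so W = −ΔU = -7950 J.

-7950 J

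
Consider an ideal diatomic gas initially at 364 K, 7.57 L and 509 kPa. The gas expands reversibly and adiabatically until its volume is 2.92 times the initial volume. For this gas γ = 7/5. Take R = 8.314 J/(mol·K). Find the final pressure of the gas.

Adiabatic: TV^(γ−1) = const ⇒ T₂ = 364×(0.342)^0.400 = 237 K; PV^γ = const ⇒ P₂ = 114 kPa.

114 kPa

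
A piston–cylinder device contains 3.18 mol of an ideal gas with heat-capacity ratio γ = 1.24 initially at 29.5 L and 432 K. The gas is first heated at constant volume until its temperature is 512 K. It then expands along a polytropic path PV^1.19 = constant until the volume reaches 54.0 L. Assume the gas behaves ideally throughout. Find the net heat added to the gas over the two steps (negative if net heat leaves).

P₁ = nRT₁/V₁ = 3.18×8.314×432/29.5 = 387 kPa.
Step 1 — Isochoric: V stays 29.5 L; P/T = const ⇒ T₂ = 512 K, P₂ = 459 kPa.
W = 0 (no volume change).
ΔU = nCvΔT = 3.18×34.6×(512−432) = 8810 J.
Q = ΔU = 8810 J.
State after step 1: P = 459 kPa, V = 29.5 L, T = 512 K.
Step 2 — Polytropic n=1.19: T₂ = T₁(V₁/V₂)^(n−1) = 512×(0.546)^0.19 = 456 K; P₂ = P₁(V₁/V₂)^n = 223 kPa.
W = (P₁V₁−P₂V₂)/(n−1) = (459×29.5−223×54.0)/0.19 = 7730 J.
ΔU = nCvΔT = 3.18×34.6×(456−512) = -6120 J.
Q = ΔU + W = 1610 J.
Net over both steps: W = 7730 J, Q = 10400 J, ΔU = 2690 J.

10400 J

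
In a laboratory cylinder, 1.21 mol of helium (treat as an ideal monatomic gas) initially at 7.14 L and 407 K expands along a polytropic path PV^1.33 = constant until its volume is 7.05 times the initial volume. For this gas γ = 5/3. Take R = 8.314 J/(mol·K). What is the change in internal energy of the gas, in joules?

-2920 J

P₁ = nRT₁/V₁ = 1.21×8.314×407/7.14 = 573 kPa.
Polytropic n=1.33: T₂ = T₁(V₁/V₂)^(n−1) = 407×(0.142)^0.33 = 214 K; P₂ = P₁(V₁/V₂)^n = 42.7 kPa.
For an ideal gas ΔU = nCvΔT with Cv = (3/2)R = 12.5 J/(mol·K).
ΔU = 1.21×12.5×(214−407) = -2920 J.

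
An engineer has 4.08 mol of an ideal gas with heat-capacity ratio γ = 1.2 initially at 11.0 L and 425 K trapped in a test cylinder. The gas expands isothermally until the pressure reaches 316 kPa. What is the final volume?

P₁ = nRT₁/V₁ = 4.08×8.314×425/11.0 = 1310 kPa.
Isothermal: T stays 425 K; PV = const ⇒ V₂ = 45.6 L, P₂ = 316 kPa.

45.6 L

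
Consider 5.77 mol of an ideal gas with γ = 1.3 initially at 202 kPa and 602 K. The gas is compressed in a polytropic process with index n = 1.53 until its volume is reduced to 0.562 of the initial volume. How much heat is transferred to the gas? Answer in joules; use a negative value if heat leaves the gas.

V₁ = nRT₁/P₁ = 5.77×8.314×602/202 = 143 L.
Polytropic n=1.53: T₂ = T₁(V₁/V₂)^(n−1) = 602×(1.78)^0.53 = 817 K; P₂ = P₁(V₁/V₂)^n = 488 kPa.
W = (P₁V₁−P₂V₂)/(n−1) = (202×143−488×80.3)/0.53 = -19500 J.
ΔU = nCvΔT = 5.77×27.7×(817−602) = 34400 J.
Q = ΔU + W = 14900 J.

14900 J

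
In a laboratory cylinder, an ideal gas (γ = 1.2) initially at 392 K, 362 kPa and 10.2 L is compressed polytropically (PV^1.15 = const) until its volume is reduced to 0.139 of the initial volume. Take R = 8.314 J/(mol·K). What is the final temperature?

527 K

Polytropic n=1.15: T₂ = T₁(V₁/V₂)^(n−1) = 392×(7.19)^0.15 = 527 K; P₂ = P₁(V₁/V₂)^n = 3500 kPa.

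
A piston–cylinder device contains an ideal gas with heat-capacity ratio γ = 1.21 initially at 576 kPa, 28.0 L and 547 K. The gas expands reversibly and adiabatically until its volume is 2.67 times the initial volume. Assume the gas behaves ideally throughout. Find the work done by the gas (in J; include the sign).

14300 J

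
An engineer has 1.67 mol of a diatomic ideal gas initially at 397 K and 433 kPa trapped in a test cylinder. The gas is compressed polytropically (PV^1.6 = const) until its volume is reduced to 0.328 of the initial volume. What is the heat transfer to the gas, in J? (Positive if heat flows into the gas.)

4370 J

V₁ = nRT₁/P₁ = 1.67×8.314×397/433 = 12.7 L.
Polytropic n=1.6: T₂ = T₁(V₁/V₂)^(n−1) = 397×(3.05)^0.60 = 775 K; P₂ = P₁(V₁/V₂)^n = 2580 kPa.
W = (P₁V₁−P₂V₂)/(n−1) = (433×12.7−2580×4.18)/0.60 = -8750 J.
ΔU = nCvΔT = 1.67×20.8×(775−397) = 13100 J.
Q = ΔU + W = 4370 J.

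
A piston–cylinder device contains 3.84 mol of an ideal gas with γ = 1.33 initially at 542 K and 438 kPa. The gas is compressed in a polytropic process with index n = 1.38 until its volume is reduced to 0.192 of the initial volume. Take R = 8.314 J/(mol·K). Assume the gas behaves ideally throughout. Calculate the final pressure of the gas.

4270 kPa

V₁ = nRT₁/P₁ = 3.84×8.314×542/438 = 39.5 L.
Polytropic n=1.38: T₂ = T₁(V₁/V₂)^(n−1) = 542×(5.21)^0.38 = 1010 K; P₂ = P₁(V₁/V₂)^n = 4270 kPa.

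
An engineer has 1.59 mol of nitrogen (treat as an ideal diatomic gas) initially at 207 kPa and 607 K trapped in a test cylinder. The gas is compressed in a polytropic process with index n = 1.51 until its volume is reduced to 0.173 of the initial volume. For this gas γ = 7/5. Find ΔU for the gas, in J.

29000 J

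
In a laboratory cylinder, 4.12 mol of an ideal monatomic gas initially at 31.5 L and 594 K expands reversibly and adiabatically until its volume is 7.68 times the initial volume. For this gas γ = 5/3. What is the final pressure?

P₁ = nRT₁/V₁ = 4.12×8.314×594/31.5 = 646 kPa.
Adiabatic: TV^(γ−1) = const ⇒ T₂ = 594×(0.130)^0.667 = 153 K; PV^γ = const ⇒ P₂ = 21.6 kPa.

21.6 kPa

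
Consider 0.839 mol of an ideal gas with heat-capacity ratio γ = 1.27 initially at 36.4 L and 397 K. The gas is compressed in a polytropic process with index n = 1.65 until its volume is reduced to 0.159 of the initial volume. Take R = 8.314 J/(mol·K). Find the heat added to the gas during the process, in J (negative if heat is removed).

P₁ = nRT₁/V₁ = 0.839×8.314×397/36.4 = 76.1 kPa.
Polytropic n=1.65: T₂ = T₁(V₁/V₂)^(n−1) = 397×(6.29)^0.65 = 1310 K; P₂ = P₁(V₁/V₂)^n = 1580 kPa.
W = (P₁V₁−P₂V₂)/(n−1) = (76.1×36.4−1580×5.79)/0.65 = -9820 J.
ΔU = nCvΔT = 0.839×30.8×(1310−397) = 23600 J.
Q = ΔU + W = 13800 J.

13800 J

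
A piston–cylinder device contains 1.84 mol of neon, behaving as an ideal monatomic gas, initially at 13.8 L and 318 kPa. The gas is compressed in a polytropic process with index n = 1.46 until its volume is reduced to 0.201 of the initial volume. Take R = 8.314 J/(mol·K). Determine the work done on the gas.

T₁ = P₁V₁/(nR) = 318×13.8/(1.84×8.314) = 287 K.
Polytropic n=1.46: T₂ = T₁(V₁/V₂)^(n−1) = 287×(4.98)^0.46 = 600 K; P₂ = P₁(V₁/V₂)^n = 3310 kPa.
W = (P₁V₁−P₂V₂)/(n−1) = (318×13.8−3310×2.77)/0.46 = -10400 J.
Work done on the gas = −W_by = 10400 J.

10400 J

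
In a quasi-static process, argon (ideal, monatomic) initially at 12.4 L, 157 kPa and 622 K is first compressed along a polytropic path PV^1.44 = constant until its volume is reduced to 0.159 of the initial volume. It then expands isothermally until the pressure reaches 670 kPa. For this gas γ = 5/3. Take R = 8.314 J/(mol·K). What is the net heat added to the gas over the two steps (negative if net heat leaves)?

3360 J

n = P₁V₁/(RT₁) = 157×12.4/(8.314×622) = 0.376 mol.
Step 1 — Polytropic n=1.44: T₂ = T₁(V₁/V₂)^(n−1) = 622×(6.29)^0.44 = 1400 K; P₂ = P₁(V₁/V₂)^n = 2220 kPa.
W = (P₁V₁−P₂V₂)/(n−1) = (157×12.4−2220×1.97)/0.44 = -5510 J.
ΔU = nCvΔT = 0.376×12.5×(1400−622) = 3640 J.
Q = ΔU + W = -1870 J.
State after step 1: P = 2220 kPa, V = 1.97 L, T = 1400 K.
Step 2 — Isothermal: T stays 1400 K; PV = const ⇒ V₂ = 6.53 L, P₂ = 670 kPa.
ΔU = 0 (ideal gas, T constant).
W = nRT ln(V₂/V₁) = 0.376×8.314×1400×ln(3.31) = 5230 J.
Q = ΔU + W = 5230 J.
Net over both steps: W = -279 J, Q = 3360 J, ΔU = 3640 J.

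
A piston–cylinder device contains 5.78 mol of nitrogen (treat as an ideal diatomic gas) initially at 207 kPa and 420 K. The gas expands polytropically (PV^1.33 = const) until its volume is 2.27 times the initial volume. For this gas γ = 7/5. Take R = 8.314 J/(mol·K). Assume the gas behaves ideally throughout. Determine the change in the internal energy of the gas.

V₁ = nRT₁/P₁ = 5.78×8.314×420/207 = 97.5 L.
Polytropic n=1.33: T₂ = T₁(V₁/V₂)^(n−1) = 420×(0.441)^0.33 = 320 K; P₂ = P₁(V₁/V₂)^n = 69.6 kPa.
For an ideal gas ΔU = nCvΔT with Cv = (5/2)R = 20.8 J/(mol·K).
ΔU = 5.78×20.8×(320−420) = -12000 J.

-12000 J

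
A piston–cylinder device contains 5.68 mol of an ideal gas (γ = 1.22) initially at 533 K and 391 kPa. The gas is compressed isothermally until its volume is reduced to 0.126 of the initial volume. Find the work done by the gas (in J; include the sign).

V₁ = nRT₁/P₁ = 5.68×8.314×533/391 = 64.4 L.
Isothermal: T stays 533 K; PV = const ⇒ V₂ = 8.11 L, P₂ = 3100 kPa.
W = nRT ln(V₂/V₁) = 5.68×8.314×533×ln(0.126) = -52100 J.

-52100 J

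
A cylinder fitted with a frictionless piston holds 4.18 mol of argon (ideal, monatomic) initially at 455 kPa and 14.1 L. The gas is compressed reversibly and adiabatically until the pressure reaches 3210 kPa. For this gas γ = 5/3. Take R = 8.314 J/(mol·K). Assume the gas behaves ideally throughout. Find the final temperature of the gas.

T₁ = P₁V₁/(nR) = 455×14.1/(4.18×8.314) = 185 K.
Adiabatic: T₂/T₁ = (P₂/P₁)^((γ−1)/γ) ⇒ T₂ = 185×(7.05)^0.400 = 403 K; V₂ = 4.37 L.

403 K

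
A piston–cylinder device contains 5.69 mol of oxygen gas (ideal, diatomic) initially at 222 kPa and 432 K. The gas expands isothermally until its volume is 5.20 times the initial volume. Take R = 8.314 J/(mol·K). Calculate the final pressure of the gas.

42.7 kPa

V₁ = nRT₁/P₁ = 5.69×8.314×432/222 = 92.1 L.
Isothermal: T stays 432 K; PV = const ⇒ V₂ = 479 L, P₂ = 42.7 kPa.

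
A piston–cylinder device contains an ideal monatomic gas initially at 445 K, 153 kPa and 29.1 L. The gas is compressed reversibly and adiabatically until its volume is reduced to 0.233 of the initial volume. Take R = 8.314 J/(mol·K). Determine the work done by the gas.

-11000 J

n = P₁V₁/(RT₁) = 153×29.1/(8.314×445) = 1.20 mol.
Adiabatic: TV^(γ−1) = const ⇒ T₂ = 445×(4.29)^0.667 = 1180 K; PV^γ = const ⇒ P₂ = 1730 kPa.
ΔU = nCvΔT = 1.20×12.5×(1180−445) = 11000 J.
Q = 0 for an adiabatic process, so W = −ΔU = -11000 J.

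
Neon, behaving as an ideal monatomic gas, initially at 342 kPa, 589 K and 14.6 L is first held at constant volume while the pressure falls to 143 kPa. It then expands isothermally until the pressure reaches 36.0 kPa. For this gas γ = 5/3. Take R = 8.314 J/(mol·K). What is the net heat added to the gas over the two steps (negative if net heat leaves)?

-1480 J

n = P₁V₁/(RT₁) = 342×14.6/(8.314×589) = 1.02 mol.
Step 1 — Isochoric: V stays 14.6 L; P/T = const ⇒ T₂ = 246 K, P₂ = 143 kPa.
W = 0 (no volume change).
ΔU = nCvΔT = 1.02×12.5×(246−589) = -4360 J.
Q = ΔU = -4360 J.
State after step 1: P = 143 kPa, V = 14.6 L, T = 246 K.
Step 2 — Isothermal: T stays 246 K; PV = const ⇒ V₂ = 58.0 L, P₂ = 36.0 kPa.
ΔU = 0 (ideal gas, T constant).
W = nRT ln(V₂/V₁) = 1.02×8.314×246×ln(3.97) = 2880 J.
Q = ΔU + W = 2880 J.
Net over both steps: W = 2880 J, Q = -1480 J, ΔU = -4360 J.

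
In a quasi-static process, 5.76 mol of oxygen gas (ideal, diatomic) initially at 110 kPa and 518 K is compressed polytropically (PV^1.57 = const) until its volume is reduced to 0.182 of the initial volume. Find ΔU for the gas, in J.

102000 J

V₁ = nRT₁/P₁ = 5.76×8.314×518/110 = 226 L.
Polytropic n=1.57: T₂ = T₁(V₁/V₂)^(n−1) = 518×(5.49)^0.57 = 1370 K; P₂ = P₁(V₁/V₂)^n = 1600 kPa.
For an ideal gas ΔU = nCvΔT with Cv = (5/2)R = 20.8 J/(mol·K).
ΔU = 5.76×20.8×(1370−518) = 102000 J.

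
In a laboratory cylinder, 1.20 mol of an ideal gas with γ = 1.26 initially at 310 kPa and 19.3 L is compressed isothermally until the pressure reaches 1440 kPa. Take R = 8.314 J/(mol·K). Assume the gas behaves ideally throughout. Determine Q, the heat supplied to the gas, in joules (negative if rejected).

-9190 J

T₁ = P₁V₁/(nR) = 310×19.3/(1.20×8.314) = 600 K.
Isothermal: T stays 600 K; PV = const ⇒ V₂ = 4.15 L, P₂ = 1440 kPa.
ΔU = 0 (ideal gas, T constant).
W = nRT ln(V₂/V₁) = 1.20×8.314×600×ln(0.215) = -9190 J.
Q = ΔU + W = -9190 J.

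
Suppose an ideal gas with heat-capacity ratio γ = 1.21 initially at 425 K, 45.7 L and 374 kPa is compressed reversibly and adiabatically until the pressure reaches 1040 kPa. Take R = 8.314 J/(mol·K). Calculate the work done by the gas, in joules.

n = P₁V₁/(RT₁) = 374×45.7/(8.314×425) = 4.84 mol.
Adiabatic: T₂/T₁ = (P₂/P₁)^((γ−1)/γ) ⇒ T₂ = 425×(2.78)^0.174 = 508 K; V₂ = 19.6 L.
ΔU = nCvΔT = 4.84×39.6×(508−425) = 15800 J.
Q = 0 for an adiabatic process, so W = −ΔU = -15800 J.

-15800 J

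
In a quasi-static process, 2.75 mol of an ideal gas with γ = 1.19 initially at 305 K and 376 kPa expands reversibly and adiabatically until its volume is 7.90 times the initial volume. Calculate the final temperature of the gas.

206 K

V₁ = nRT₁/P₁ = 2.75×8.314×305/376 = 18.5 L.
Adiabatic: TV^(γ−1) = const ⇒ T₂ = 305×(0.127)^0.190 = 206 K; PV^γ = const ⇒ P₂ = 32.1 kPa.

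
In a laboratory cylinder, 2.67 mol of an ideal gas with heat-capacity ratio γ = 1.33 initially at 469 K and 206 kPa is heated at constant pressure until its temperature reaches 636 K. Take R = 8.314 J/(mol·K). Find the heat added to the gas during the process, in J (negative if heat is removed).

14900 J

V₁ = nRT₁/P₁ = 2.67×8.314×469/206 = 50.5 L.
Isobaric: P stays 206 kPa; V/T = const ⇒ T₂ = 636 K, V₂ = 68.5 L.
W = PΔV = 206×(68.5−50.5) kPa·L = 3710 J.
ΔU = nCvΔT = 2.67×25.2×(636−469) = 11200 J.
Q = ΔU + W = nCpΔT = 14900 J.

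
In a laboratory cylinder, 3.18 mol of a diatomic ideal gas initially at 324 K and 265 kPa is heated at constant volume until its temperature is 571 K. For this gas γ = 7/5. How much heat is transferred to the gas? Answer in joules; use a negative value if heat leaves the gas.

V₁ = nRT₁/P₁ = 3.18×8.314×324/265 = 32.3 L.
Isochoric: V stays 32.3 L; P/T = const ⇒ T₂ = 571 K, P₂ = 467 kPa.
W = 0 (no volume change).
ΔU = nCvΔT = 3.18×20.8×(571−324) = 16300 J.
Q = ΔU = 16300 J.

16300 J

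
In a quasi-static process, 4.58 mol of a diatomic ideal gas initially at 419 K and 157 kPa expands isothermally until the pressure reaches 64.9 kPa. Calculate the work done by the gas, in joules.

14100 J

V₁ = nRT₁/P₁ = 4.58×8.314×419/157 = 102 L.
Isothermal: T stays 419 K; PV = const ⇒ V₂ = 246 L, P₂ = 64.9 kPa.
W = nRT ln(V₂/V₁) = 4.58×8.314×419×ln(2.42) = 14100 J.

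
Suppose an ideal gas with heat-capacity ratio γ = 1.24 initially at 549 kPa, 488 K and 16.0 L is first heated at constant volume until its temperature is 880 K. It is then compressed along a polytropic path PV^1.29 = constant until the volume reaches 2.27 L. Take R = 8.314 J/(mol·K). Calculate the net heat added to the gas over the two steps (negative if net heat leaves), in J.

n = P₁V₁/(RT₁) = 549×16.0/(8.314×488) = 2.17 mol.
Step 1 — Isochoric: V stays 16.0 L; P/T = const ⇒ T₂ = 880 K, P₂ = 990 kPa.
W = 0 (no volume change).
ΔU = nCvΔT = 2.17×34.6×(880−488) = 29400 J.
Q = ΔU = 29400 J.
State after step 1: P = 990 kPa, V = 16.0 L, T = 880 K.
Step 2 — Polytropic n=1.29: T₂ = T₁(V₁/V₂)^(n−1) = 880×(7.05)^0.29 = 1550 K; P₂ = P₁(V₁/V₂)^n = 12300 kPa.
W = (P₁V₁−P₂V₂)/(n−1) = (990×16.0−12300×2.27)/0.29 = -41600 J.
ΔU = nCvΔT = 2.17×34.6×(1550−880) = 50300 J.
Q = ΔU + W = 8670 J.
Net over both steps: W = -41600 J, Q = 38100 J, ΔU = 79700 J.

38100 J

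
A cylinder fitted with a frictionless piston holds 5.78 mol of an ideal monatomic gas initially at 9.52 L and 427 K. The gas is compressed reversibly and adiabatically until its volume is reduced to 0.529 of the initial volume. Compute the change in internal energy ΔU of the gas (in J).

P₁ = nRT₁/V₁ = 5.78×8.314×427/9.52 = 2160 kPa.
Adiabatic: TV^(γ−1) = const ⇒ T₂ = 427×(1.89)^0.667 = 653 K; PV^γ = const ⇒ P₂ = 6230 kPa.
For an ideal gas ΔU = nCvΔT with Cv = (3/2)R = 12.5 J/(mol·K).
ΔU = 5.78×12.5×(653−427) = 16300 J.

16300 J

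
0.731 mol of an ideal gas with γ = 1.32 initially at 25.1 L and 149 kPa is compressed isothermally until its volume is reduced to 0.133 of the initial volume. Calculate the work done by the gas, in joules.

-7540 J

T₁ = P₁V₁/(nR) = 149×25.1/(0.731×8.314) = 615 K.
Isothermal: T stays 615 K; PV = const ⇒ V₂ = 3.34 L, P₂ = 1120 kPa.
W = nRT ln(V₂/V₁) = 0.731×8.314×615×ln(0.133) = -7540 J.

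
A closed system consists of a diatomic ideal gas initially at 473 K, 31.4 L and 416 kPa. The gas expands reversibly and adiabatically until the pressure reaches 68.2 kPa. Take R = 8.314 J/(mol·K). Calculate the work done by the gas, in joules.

n = P₁V₁/(RT₁) = 416×31.4/(8.314×473) = 3.32 mol.
Adiabatic: T₂/T₁ = (P₂/P₁)^((γ−1)/γ) ⇒ T₂ = 473×(0.164)^0.286 = 282 K; V₂ = 114 L.
ΔU = nCvΔT = 3.32×20.8×(282−473) = -13200 J.
Q = 0 for an adiabatic process, so W = −ΔU = 13200 J.

13200 J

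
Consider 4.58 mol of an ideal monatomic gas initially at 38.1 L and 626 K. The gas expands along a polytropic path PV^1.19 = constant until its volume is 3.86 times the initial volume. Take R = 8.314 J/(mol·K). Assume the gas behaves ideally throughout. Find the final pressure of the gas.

P₁ = nRT₁/V₁ = 4.58×8.314×626/38.1 = 626 kPa.
Polytropic n=1.19: T₂ = T₁(V₁/V₂)^(n−1) = 626×(0.259)^0.19 = 484 K; P₂ = P₁(V₁/V₂)^n = 125 kPa.

125 kPa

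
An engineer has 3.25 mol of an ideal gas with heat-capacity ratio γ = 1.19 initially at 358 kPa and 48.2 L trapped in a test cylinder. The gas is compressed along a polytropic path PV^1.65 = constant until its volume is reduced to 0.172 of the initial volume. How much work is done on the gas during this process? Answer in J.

T₁ = P₁V₁/(nR) = 358×48.2/(3.25×8.314) = 639 K.
Polytropic n=1.65: T₂ = T₁(V₁/V₂)^(n−1) = 639×(5.81)^0.65 = 2010 K; P₂ = P₁(V₁/V₂)^n = 6540 kPa.
W = (P₁V₁−P₂V₂)/(n−1) = (358×48.2−6540×8.29)/0.65 = -56800 J.
Work done on the gas = −W_by = 56800 J.

56800 J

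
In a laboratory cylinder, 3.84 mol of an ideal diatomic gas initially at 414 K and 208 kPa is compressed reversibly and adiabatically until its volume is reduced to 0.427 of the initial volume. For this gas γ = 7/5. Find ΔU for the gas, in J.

13400 J

V₁ = nRT₁/P₁ = 3.84×8.314×414/208 = 63.5 L.
Adiabatic: TV^(γ−1) = const ⇒ T₂ = 414×(2.34)^0.400 = 582 K; PV^γ = const ⇒ P₂ = 685 kPa.
For an ideal gas ΔU = nCvΔT with Cv = (5/2)R = 20.8 J/(mol·K).
ΔU = 3.84×20.8×(582−414) = 13400 J.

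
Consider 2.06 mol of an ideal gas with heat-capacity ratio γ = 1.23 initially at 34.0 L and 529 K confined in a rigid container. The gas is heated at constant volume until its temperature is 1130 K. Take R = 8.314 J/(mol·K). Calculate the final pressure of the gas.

569 kPa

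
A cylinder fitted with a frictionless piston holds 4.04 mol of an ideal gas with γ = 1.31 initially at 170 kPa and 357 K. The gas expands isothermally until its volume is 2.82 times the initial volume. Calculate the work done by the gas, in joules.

V₁ = nRT₁/P₁ = 4.04×8.314×357/170 = 70.5 L.
Isothermal: T stays 357 K; PV = const ⇒ V₂ = 199 L, P₂ = 60.3 kPa.
W = nRT ln(V₂/V₁) = 4.04×8.314×357×ln(2.82) = 12400 J.

12400 J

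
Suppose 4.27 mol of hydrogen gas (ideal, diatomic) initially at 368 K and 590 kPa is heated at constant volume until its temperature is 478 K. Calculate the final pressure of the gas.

766 kPa

V₁ = nRT₁/P₁ = 4.27×8.314×368/590 = 22.1 L.
Isochoric: V stays 22.1 L; P/T = const ⇒ T₂ = 478 K, P₂ = 766 kPa.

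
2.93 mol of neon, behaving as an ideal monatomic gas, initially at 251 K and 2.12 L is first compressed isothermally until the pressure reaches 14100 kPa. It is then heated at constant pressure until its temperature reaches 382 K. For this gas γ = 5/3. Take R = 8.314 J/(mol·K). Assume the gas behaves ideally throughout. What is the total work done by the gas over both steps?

P₁ = nRT₁/V₁ = 2.93×8.314×251/2.12 = 2880 kPa.
Step 1 — Isothermal: T stays 251 K; PV = const ⇒ V₂ = 0.434 L, P₂ = 14100 kPa.
ΔU = 0 (ideal gas, T constant).
W = nRT ln(V₂/V₁) = 2.93×8.314×251×ln(0.205) = -9700 J.
Q = ΔU + W = -9700 J.
State after step 1: P = 14100 kPa, V = 0.434 L, T = 251 K.
Step 2 — Isobaric: P stays 14100 kPa; V/T = const ⇒ T₂ = 382 K, V₂ = 0.660 L.
W = PΔV = 14100×(0.660−0.434) kPa·L = 3190 J.
ΔU = nCvΔT = 2.93×12.5×(382−251) = 4790 J.
Q = ΔU + W = nCpΔT = 7980 J.
Net over both steps: W = -6510 J, Q = -1730 J, ΔU = 4790 J.

-6510 J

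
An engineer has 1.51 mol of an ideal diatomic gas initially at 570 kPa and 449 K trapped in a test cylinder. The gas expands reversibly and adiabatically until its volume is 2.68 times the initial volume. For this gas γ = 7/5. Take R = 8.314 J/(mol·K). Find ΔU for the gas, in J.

V₁ = nRT₁/P₁ = 1.51×8.314×449/570 = 9.89 L.
Adiabatic: TV^(γ−1) = const ⇒ T₂ = 449×(0.373)^0.400 = 303 K; PV^γ = const ⇒ P₂ = 143 kPa.
For an ideal gas ΔU = nCvΔT with Cv = (5/2)R = 20.8 J/(mol·K).
ΔU = 1.51×20.8×(303−449) = -4590 J.

-4590 J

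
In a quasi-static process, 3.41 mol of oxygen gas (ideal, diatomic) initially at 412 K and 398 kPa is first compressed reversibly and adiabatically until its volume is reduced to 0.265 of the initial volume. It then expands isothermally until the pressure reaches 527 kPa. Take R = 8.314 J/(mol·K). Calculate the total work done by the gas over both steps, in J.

10900 J

V₁ = nRT₁/P₁ = 3.41×8.314×412/398 = 29.3 L.
Step 1 — Adiabatic: TV^(γ−1) = const ⇒ T₂ = 412×(3.77)^0.400 = 701 K; PV^γ = const ⇒ P₂ = 2550 kPa.
ΔU = nCvΔT = 3.41×20.8×(701−412) = 20500 J.
Q = 0 for an adiabatic process, so W = −ΔU = -20500 J.
State after step 1: P = 2550 kPa, V = 7.78 L, T = 701 K.
Step 2 — Isothermal: T stays 701 K; PV = const ⇒ V₂ = 37.7 L, P₂ = 527 kPa.
ΔU = 0 (ideal gas, T constant).
W = nRT ln(V₂/V₁) = 3.41×8.314×701×ln(4.85) = 31400 J.
Q = ΔU + W = 31400 J.
Net over both steps: W = 10900 J, Q = 31400 J, ΔU = 20500 J.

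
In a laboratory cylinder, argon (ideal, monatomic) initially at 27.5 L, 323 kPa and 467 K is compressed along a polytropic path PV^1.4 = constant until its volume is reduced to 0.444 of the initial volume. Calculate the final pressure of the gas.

1010 kPa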